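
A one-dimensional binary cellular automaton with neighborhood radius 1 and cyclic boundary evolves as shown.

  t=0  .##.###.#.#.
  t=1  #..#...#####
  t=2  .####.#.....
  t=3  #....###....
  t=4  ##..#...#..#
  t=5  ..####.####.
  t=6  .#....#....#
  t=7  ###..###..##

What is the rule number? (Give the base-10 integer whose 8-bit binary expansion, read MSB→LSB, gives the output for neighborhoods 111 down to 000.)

54

  nb ###: next=.  (t=0,i=5, bit7=0)
  nb ##.: next=.  (t=0,i=2, bit6=0)
  nb #.#: next=#  (t=0,i=3, bit5=1)
  nb #..: next=#  (t=0,i=11, bit4=1)
  nb .##: next=.  (t=0,i=1, bit3=0)
  nb .#.: next=#  (t=0,i=8, bit2=1)
  nb ..#: next=#  (t=0,i=0, bit1=1)
  nb ...: next=.  (t=1,i=5, bit0=0)
  bits 00110110 = 54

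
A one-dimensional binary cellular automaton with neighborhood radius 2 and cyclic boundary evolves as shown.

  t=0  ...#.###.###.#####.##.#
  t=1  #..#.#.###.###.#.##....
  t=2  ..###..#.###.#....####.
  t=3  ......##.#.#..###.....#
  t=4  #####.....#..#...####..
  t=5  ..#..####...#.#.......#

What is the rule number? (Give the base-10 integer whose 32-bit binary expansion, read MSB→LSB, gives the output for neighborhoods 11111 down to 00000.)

  [31] ##### => #  t=0,i=15
  [30] ####. => .  t=0,i=16
  [29] ###.# => #  t=0,i=7
  [28] ###.. => .  t=2,i=4
  [27] ##.## => #  t=0,i=8
  [26] ##.#. => .  t=0,i=21
  [25] ##..# => .  t=2,i=5
  [24] ##... => #  t=1,i=19
  [23] #.### => #  t=0,i=5
  [22] #.##. => .  t=0,i=19
  [21] #.#.# => .  t=1,i=5
  [20] #.#.. => .  t=0,i=22
  [19] #..## => #  t=3,i=13
  [18] #..#. => #  t=1,i=2
  [17] #...# => .  t=0,i=1
  [16] #.... => #  t=1,i=20
  [15] .#### => .  t=0,i=14
  [14] .###. => .  t=0,i=6
  [13] .##.# => .  t=0,i=20
  [12] .##.. => #  t=1,i=18
  [11] .#.## => .  t=0,i=4
  [10] .#.#. => #  t=1,i=4
  [9] .#..# => .  t=1,i=1
  [8] .#... => #  t=0,i=0
  [7] ..### => .  t=2,i=2
  [6] ..##. => .  t=3,i=6
  [5] ..#.# => #  t=0,i=3
  [4] ..#.. => .  t=1,i=0
  [3] ...## => .  t=2,i=1
  [2] ...#. => .  t=0,i=2
  [1] ....# => #  t=1,i=21
  [0] ..... => #  t=3,i=2
  bits 10101001100011010001010100100011 = 2844595491

2844595491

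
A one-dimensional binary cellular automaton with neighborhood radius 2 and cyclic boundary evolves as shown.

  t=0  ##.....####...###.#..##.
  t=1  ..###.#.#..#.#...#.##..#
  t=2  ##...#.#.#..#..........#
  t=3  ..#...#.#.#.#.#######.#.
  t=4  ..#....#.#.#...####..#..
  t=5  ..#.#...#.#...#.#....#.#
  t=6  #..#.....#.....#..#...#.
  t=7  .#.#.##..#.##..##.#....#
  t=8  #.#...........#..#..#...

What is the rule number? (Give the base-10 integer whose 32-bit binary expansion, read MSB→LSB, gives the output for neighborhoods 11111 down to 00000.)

2366211609

  #####|#  b31=1 t=3,i=16
  ####.|.  b30=0 t=0,i=9
  ###.#|.  b29=0 t=0,i=16
  ###..|.  b28=0 t=0,i=10
  ##.##|#  b27=1 t=0,i=23
  ##.#.|#  b26=1 t=0,i=17
  ##..#|.  b25=0 t=1,i=21
  ##...|#  b24=1 t=0,i=2
  #.###|.  b23=0 t=3,i=14
  #.##.|.  b22=0 t=0,i=0
  #.#.#|.  b21=0 t=1,i=6
  #.#..|.  b20=0 t=0,i=18
  #..##|#  b19=1 t=0,i=20
  #..#.|.  b18=0 t=1,i=10
  #...#|.  b17=0 t=0,i=12
  #....|#  b16=1 t=0,i=3
  .####|#  b15=1 t=0,i=8
  .###.|.  b14=0 t=0,i=15
  .##.#|.  b13=0 t=0,i=22
  .##..|.  b12=0 t=0,i=1
  .#.##|.  b11=0 t=1,i=18
  .#.#.|#  b10=1 t=1,i=7
  .#..#|#  b9=1 t=0,i=19
  .#...|.  b8=0 t=1,i=14
  ..###|.  b7=0 t=0,i=7
  ..##.|.  b6=0 t=0,i=21
  ..#.#|.  b5=0 t=1,i=11
  ..#..|#  b4=1 t=1,i=23
  ...##|#  b3=1 t=0,i=6
  ...#.|.  b2=0 t=1,i=16
  ....#|.  b1=0 t=0,i=5
  .....|#  b0=1 t=0,i=4
  bits 10001101000010011000011000011001 = 2366211609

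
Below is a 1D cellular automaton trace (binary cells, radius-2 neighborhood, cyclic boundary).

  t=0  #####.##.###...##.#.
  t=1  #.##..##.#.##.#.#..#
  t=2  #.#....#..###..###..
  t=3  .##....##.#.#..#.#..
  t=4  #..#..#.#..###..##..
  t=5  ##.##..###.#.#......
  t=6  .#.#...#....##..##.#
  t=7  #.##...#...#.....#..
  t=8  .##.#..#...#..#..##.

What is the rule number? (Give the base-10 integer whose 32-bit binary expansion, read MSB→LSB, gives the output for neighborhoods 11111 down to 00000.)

  #####|#  b31=1 t=0,i=2
  ####.|#  b30=1 t=0,i=3
  ###.#|.  b29=0 t=0,i=4
  ###..|#  b28=1 t=0,i=11
  ##.##|.  b27=0 t=0,i=5
  ##.#.|.  b26=0 t=0,i=17
  ##..#|.  b25=0 t=1,i=4
  ##...|#  b24=1 t=0,i=12
  #.###|#  b23=1 t=0,i=0
  #.##.|#  b22=1 t=0,i=6
  #.#.#|.  b21=0 t=0,i=18
  #.#..|#  b20=1 t=1,i=16
  #..##|.  b19=0 t=1,i=5
  #..#.|.  b18=0 t=2,i=19
  #...#|.  b17=0 t=0,i=13
  #....|.  b16=0 t=2,i=4
  .####|.  b15=0 t=0,i=1
  .###.|.  b14=0 t=0,i=10
  .##.#|#  b13=1 t=0,i=7
  .##..|.  b12=0 t=1,i=3
  .#.##|#  b11=1 t=0,i=19
  .#.#.|#  b10=1 t=1,i=15
  .#..#|#  b9=1 t=1,i=17
  .#...|.  b8=0 t=2,i=3
  ..###|#  b7=1 t=2,i=10
  ..##.|.  b6=0 t=0,i=15
  ..#.#|.  b5=0 t=2,i=0
  ..#..|#  b4=1 t=2,i=7
  ...##|#  b3=1 t=0,i=14
  ...#.|.  b2=0 t=2,i=6
  ....#|.  b1=0 t=2,i=5
  .....|#  b0=1 t=5,i=16
  bits 11010001110100000010111010011001 = 3520081561

3520081561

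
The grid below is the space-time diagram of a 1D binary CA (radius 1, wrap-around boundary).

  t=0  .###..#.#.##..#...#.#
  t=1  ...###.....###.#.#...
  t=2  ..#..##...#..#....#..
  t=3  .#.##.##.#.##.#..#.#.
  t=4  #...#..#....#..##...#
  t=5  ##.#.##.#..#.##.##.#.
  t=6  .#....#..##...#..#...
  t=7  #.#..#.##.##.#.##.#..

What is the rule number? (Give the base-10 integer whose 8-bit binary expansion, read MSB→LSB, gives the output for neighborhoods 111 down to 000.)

  [7] ### => .  t=0,i=2
  [6] ##. => #  t=0,i=3
  [5] #.# => .  t=0,i=0
  [4] #.. => #  t=0,i=4
  [3] .## => .  t=0,i=1
  [2] .#. => .  t=0,i=6
  [1] ..# => #  t=0,i=5
  [0] ... => .  t=0,i=16
  bits 01010010 = 82

82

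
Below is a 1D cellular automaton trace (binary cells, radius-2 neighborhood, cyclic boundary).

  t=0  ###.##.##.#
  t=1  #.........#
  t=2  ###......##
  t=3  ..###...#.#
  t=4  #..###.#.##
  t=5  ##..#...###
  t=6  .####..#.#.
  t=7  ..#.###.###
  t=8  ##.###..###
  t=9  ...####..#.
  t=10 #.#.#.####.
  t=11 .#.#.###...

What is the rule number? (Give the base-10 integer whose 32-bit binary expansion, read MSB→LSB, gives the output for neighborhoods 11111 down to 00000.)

328588892

  [31] ##### => .  t=2,i=0
  [30] ####. => .  t=0,i=1
  [29] ###.# => .  t=0,i=2
  [28] ###.. => #  t=2,i=2
  [27] ##.## => .  t=0,i=3
  [26] ##.#. => .  t=4,i=6
  [25] ##..# => #  t=4,i=1
  [24] ##... => #  t=1,i=1
  [23] #.### => #  t=0,i=10
  [22] #.##. => .  t=0,i=4
  [21] #.#.# => .  t=4,i=7
  [20] #.#.. => #  t=3,i=10
  [19] #..## => .  t=3,i=1
  [18] #..#. => #  t=5,i=3
  [17] #...# => .  t=3,i=6
  [16] #.... => #  t=1,i=2
  [15] .#### => #  t=0,i=0
  [14] .###. => #  t=3,i=3
  [13] .##.# => .  t=0,i=5
  [12] .##.. => #  t=1,i=0
  [11] .#.## => #  t=4,i=8
  [10] .#.#. => #  t=3,i=9
  [9] .#..# => #  t=3,i=0
  [8] .#... => .  t=5,i=5
  [7] ..### => .  t=2,i=9
  [6] ..##. => #  t=1,i=10
  [5] ..#.# => .  t=3,i=8
  [4] ..#.. => #  t=5,i=4
  [3] ...## => #  t=1,i=9
  [2] ...#. => #  t=3,i=7
  [1] ....# => .  t=1,i=8
  [0] ..... => .  t=1,i=3
  bits 00010011100101011101111001011100 = 328588892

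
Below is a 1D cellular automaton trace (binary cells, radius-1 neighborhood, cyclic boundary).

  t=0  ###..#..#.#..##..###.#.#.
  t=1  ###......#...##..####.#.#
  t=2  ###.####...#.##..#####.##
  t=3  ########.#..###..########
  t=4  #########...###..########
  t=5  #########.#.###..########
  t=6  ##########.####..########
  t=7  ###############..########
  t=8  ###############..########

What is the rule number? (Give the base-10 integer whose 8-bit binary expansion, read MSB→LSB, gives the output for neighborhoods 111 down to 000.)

233

  ### -> #   bit 7 = 1  t=0,i=1
  ##. -> #   bit 6 = 1  t=0,i=2
  #.# -> #   bit 5 = 1  t=0,i=9
  #.. -> .   bit 4 = 0  t=0,i=3
  .## -> #   bit 3 = 1  t=0,i=0
  .#. -> .   bit 2 = 0  t=0,i=5
  ..# -> .   bit 1 = 0  t=0,i=4
  ... -> #   bit 0 = 1  t=1,i=4
  bits 11101001 = 233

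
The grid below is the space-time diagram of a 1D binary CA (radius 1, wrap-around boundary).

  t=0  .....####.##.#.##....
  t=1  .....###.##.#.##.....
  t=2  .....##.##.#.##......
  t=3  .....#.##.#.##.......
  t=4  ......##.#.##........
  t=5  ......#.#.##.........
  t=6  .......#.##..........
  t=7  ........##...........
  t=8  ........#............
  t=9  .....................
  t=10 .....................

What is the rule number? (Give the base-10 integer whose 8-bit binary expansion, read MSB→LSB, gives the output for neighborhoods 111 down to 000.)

168

  nb ###: next=#  (t=0,i=6, bit7=1)
  nb ##.: next=.  (t=0,i=8, bit6=0)
  nb #.#: next=#  (t=0,i=9, bit5=1)
  nb #..: next=.  (t=0,i=17, bit4=0)
  nb .##: next=#  (t=0,i=5, bit3=1)
  nb .#.: next=.  (t=0,i=13, bit2=0)
  nb ..#: next=.  (t=0,i=4, bit1=0)
  nb ...: next=.  (t=0,i=0, bit0=0)
  bits 10101000 = 168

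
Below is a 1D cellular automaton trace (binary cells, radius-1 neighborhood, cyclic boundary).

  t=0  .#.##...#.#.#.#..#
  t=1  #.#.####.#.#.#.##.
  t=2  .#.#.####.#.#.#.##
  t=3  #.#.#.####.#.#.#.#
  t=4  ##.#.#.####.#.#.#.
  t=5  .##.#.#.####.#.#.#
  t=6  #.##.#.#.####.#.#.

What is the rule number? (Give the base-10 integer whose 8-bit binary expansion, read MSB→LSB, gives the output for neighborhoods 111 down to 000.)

243

  ###|#  b7=1 t=1,i=5
  ##.|#  b6=1 t=0,i=4
  #.#|#  b5=1 t=0,i=0
  #..|#  b4=1 t=0,i=5
  .##|.  b3=0 t=0,i=3
  .#.|.  b2=0 t=0,i=1
  ..#|#  b1=1 t=0,i=7
  ...|#  b0=1 t=0,i=6
  bits 11110011 = 243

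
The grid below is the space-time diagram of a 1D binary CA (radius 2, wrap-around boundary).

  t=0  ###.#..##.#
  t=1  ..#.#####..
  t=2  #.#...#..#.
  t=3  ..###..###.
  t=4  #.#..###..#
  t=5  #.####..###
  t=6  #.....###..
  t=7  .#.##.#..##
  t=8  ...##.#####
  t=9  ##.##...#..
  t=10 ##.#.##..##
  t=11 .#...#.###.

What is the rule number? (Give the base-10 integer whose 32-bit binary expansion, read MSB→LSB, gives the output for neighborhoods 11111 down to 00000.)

2740855779

  #####|#  b31=1 t=1,i=6
  ####.|.  b30=0 t=0,i=1
  ###.#|#  b29=1 t=0,i=2
  ###..|.  b28=0 t=1,i=8
  ##.##|.  b27=0 t=0,i=9
  ##.#.|.  b26=0 t=0,i=3
  ##..#|#  b25=1 t=3,i=5
  ##...|#  b24=1 t=1,i=9
  #.###|.  b23=0 t=0,i=10
  #.##.|#  b22=1 t=7,i=3
  #.#.#|.  b21=0 t=2,i=0
  #.#..|#  b20=1 t=0,i=4
  #..##|#  b19=1 t=0,i=6
  #..#.|#  b18=1 t=2,i=8
  #...#|#  b17=1 t=2,i=4
  #....|.  b16=0 t=1,i=10
  .####|.  b15=0 t=0,i=0
  .###.|.  b14=0 t=3,i=3
  .##.#|#  b13=1 t=0,i=8
  .##..|.  b12=0 t=9,i=4
  .#.##|.  b11=0 t=1,i=3
  .#.#.|.  b10=0 t=2,i=1
  .#..#|#  b9=1 t=0,i=5
  .#...|#  b8=1 t=2,i=3
  ..###|#  b7=1 t=3,i=2
  ..##.|#  b6=1 t=0,i=7
  ..#.#|#  b5=1 t=1,i=2
  ..#..|.  b4=0 t=2,i=6
  ...##|.  b3=0 t=3,i=1
  ...#.|.  b2=0 t=1,i=1
  ....#|#  b1=1 t=1,i=0
  .....|#  b0=1 t=6,i=3
  bits 10100011010111100010001111100011 = 2740855779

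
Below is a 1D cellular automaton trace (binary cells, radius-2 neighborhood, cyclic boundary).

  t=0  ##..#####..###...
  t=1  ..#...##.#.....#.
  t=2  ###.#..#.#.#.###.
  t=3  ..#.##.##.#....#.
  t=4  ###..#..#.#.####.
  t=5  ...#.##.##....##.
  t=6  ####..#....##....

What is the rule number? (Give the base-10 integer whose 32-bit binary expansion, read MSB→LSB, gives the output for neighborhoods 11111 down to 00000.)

3792905782

  nb #####: next=#  (t=0,i=6, bit31=1)
  nb ####.: next=#  (t=0,i=7, bit30=1)
  nb ###.#: next=#  (t=2,i=2, bit29=1)
  nb ###..: next=.  (t=0,i=8, bit28=0)
  nb ##.##: next=.  (t=2,i=16, bit27=0)
  nb ##.#.: next=.  (t=1,i=8, bit26=0)
  nb ##..#: next=#  (t=0,i=2, bit25=1)
  nb ##...: next=.  (t=0,i=14, bit24=0)
  nb #.###: next=.  (t=2,i=0, bit23=0)
  nb #.##.: next=.  (t=3,i=4, bit22=0)
  nb #.#.#: next=.  (t=2,i=9, bit21=0)
  nb #.#..: next=#  (t=1,i=9, bit20=1)
  nb #..##: next=.  (t=0,i=3, bit19=0)
  nb #..#.: next=.  (t=2,i=6, bit18=0)
  nb #...#: next=#  (t=0,i=15, bit17=1)
  nb #....: next=#  (t=1,i=11, bit16=1)
  nb .####: next=.  (t=0,i=5, bit15=0)
  nb .###.: next=.  (t=0,i=12, bit14=0)
  nb .##.#: next=#  (t=1,i=7, bit13=1)
  nb .##..: next=.  (t=0,i=1, bit12=0)
  nb .#.##: next=.  (t=2,i=12, bit11=0)
  nb .#.#.: next=#  (t=2,i=8, bit10=1)
  nb .#..#: next=#  (t=2,i=5, bit9=1)
  nb .#...: next=.  (t=1,i=3, bit8=0)
  nb ..###: next=.  (t=0,i=4, bit7=0)
  nb ..##.: next=.  (t=0,i=0, bit6=0)
  nb ..#.#: next=#  (t=2,i=7, bit5=1)
  nb ..#..: next=#  (t=1,i=2, bit4=1)
  nb ...##: next=.  (t=0,i=16, bit3=0)
  nb ...#.: next=#  (t=1,i=1, bit2=1)
  nb ....#: next=#  (t=1,i=13, bit1=1)
  nb .....: next=.  (t=1,i=12, bit0=0)
  bits 11100010000100110010011000110110 = 3792905782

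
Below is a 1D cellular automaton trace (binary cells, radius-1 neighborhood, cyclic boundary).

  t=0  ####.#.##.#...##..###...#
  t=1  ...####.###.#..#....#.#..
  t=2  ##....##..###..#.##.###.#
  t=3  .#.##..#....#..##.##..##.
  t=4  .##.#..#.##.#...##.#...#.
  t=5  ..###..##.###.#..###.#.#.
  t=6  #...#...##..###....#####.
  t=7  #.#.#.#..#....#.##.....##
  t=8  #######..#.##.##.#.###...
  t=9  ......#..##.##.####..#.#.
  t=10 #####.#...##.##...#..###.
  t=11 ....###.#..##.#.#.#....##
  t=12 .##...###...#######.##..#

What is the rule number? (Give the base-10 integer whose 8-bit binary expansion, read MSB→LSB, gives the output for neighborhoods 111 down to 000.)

  [7] ### => .  t=0,i=0
  [6] ##. => #  t=0,i=3
  [5] #.# => #  t=0,i=4
  [4] #.. => .  t=0,i=11
  [3] .## => .  t=0,i=7
  [2] .#. => #  t=0,i=5
  [1] ..# => .  t=0,i=13
  [0] ... => #  t=0,i=12
  bits 01100101 = 101

101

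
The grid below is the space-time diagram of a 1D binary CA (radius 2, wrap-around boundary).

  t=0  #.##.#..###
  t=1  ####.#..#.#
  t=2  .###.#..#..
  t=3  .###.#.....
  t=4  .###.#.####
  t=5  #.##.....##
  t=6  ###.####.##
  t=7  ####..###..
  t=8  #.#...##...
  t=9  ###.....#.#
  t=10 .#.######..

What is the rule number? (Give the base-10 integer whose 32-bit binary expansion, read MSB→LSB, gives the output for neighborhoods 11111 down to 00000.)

  #####|#  b31=1 t=1,i=1
  ####.|#  b30=1 t=0,i=10
  ###.#|#  b29=1 t=0,i=0
  ###..|.  b28=0 t=7,i=3
  ##.##|#  b27=1 t=0,i=1
  ##.#.|.  b26=0 t=0,i=4
  ##..#|.  b25=0 t=7,i=4
  ##...|#  b24=1 t=5,i=4
  #.###|.  b23=0 t=1,i=10
  #.##.|#  b22=1 t=0,i=2
  #.#.#|.  b21=0 t=4,i=5
  #.#..|#  b20=1 t=0,i=5
  #..##|.  b19=0 t=0,i=7
  #..#.|.  b18=0 t=1,i=7
  #...#|.  b17=0 t=2,i=10
  #....|#  b16=1 t=3,i=7
  .####|.  b15=0 t=0,i=9
  .###.|#  b14=1 t=2,i=2
  .##.#|#  b13=1 t=0,i=3
  .##..|.  b12=0 t=5,i=3
  .#.##|.  b11=0 t=1,i=9
  .#.#.|#  b10=1 t=8,i=1
  .#..#|.  b9=0 t=0,i=6
  .#...|.  b8=0 t=2,i=9
  ..###|#  b7=1 t=0,i=8
  ..##.|.  b6=0 t=8,i=6
  ..#.#|#  b5=1 t=1,i=8
  ..#..|.  b4=0 t=2,i=8
  ...##|.  b3=0 t=2,i=0
  ...#.|#  b2=1 t=8,i=10
  ....#|#  b1=1 t=3,i=10
  .....|#  b0=1 t=3,i=8
  bits 11101001010100010110010010100111 = 3914425511

3914425511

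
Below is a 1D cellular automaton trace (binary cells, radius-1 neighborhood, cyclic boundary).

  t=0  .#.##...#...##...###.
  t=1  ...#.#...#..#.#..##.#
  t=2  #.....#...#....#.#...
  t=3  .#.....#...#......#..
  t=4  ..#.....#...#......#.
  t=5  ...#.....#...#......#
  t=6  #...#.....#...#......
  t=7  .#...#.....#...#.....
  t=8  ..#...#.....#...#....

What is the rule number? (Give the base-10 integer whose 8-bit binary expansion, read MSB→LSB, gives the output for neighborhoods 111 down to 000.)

  ###|#  b7=1 t=0,i=18
  ##.|.  b6=0 t=0,i=4
  #.#|.  b5=0 t=0,i=2
  #..|#  b4=1 t=0,i=5
  .##|#  b3=1 t=0,i=3
  .#.|.  b2=0 t=0,i=1
  ..#|.  b1=0 t=0,i=0
  ...|.  b0=0 t=0,i=6
  bits 10011000 = 152

152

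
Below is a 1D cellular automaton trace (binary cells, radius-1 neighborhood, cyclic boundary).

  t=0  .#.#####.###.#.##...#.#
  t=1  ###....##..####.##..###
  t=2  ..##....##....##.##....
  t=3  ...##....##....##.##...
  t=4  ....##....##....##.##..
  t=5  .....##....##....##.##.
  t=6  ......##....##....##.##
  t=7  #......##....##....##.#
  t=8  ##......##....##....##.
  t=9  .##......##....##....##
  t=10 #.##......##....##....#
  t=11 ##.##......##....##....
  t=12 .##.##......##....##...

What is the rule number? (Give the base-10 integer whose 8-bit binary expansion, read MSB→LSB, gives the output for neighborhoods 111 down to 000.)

116

  [7] ### => .  t=0,i=4
  [6] ##. => #  t=0,i=7
  [5] #.# => #  t=0,i=0
  [4] #.. => #  t=0,i=17
  [3] .## => .  t=0,i=3
  [2] .#. => #  t=0,i=1
  [1] ..# => .  t=0,i=19
  [0] ... => .  t=0,i=18
  bits 01110100 = 116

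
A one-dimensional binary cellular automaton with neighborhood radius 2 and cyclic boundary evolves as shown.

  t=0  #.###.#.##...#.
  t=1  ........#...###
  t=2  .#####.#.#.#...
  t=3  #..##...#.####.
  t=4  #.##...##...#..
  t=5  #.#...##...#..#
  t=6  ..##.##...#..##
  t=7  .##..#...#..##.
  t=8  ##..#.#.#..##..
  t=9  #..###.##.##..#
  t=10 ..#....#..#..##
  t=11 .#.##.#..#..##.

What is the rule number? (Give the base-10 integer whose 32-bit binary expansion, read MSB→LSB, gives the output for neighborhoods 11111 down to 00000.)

  [31] ##### => #  t=2,i=3
  [30] ####. => #  t=2,i=4
  [29] ###.# => .  t=0,i=4
  [28] ###.. => .  t=1,i=14
  [27] ##.## => .  t=6,i=4
  [26] ##.#. => .  t=0,i=5
  [25] ##..# => .  t=6,i=0
  [24] ##... => .  t=0,i=10
  [23] #.### => .  t=0,i=2
  [22] #.##. => #  t=0,i=8
  [21] #.#.# => .  t=0,i=0
  [20] #.#.. => #  t=2,i=11
  [19] #..## => #  t=3,i=2
  [18] #..#. => #  t=4,i=14
  [17] #...# => .  t=0,i=11
  [16] #.... => #  t=1,i=1
  [15] .#### => .  t=2,i=2
  [14] .###. => .  t=0,i=3
  [13] .##.# => .  t=5,i=0
  [12] .##.. => .  t=0,i=9
  [11] .#.## => .  t=0,i=1
  [10] .#.#. => #  t=0,i=14
  [9] .#..# => .  t=3,i=1
  [8] .#... => #  t=1,i=9
  [7] ..### => .  t=1,i=12
  [6] ..##. => #  t=3,i=3
  [5] ..#.# => #  t=0,i=13
  [4] ..#.. => .  t=1,i=8
  [3] ...## => #  t=1,i=11
  [2] ...#. => #  t=0,i=12
  [1] ....# => .  t=1,i=6
  [0] ..... => #  t=1,i=2
  bits 11000000010111010000010101101101 = 3227321709

3227321709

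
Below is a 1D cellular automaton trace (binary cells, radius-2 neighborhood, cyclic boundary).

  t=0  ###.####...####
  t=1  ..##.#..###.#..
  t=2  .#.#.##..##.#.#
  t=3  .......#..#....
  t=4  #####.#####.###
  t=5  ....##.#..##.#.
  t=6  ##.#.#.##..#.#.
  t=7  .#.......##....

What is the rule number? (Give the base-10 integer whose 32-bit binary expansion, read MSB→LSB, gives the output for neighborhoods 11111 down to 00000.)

722985501

  [31] ##### => .  t=0,i=0
  [30] ####. => .  t=0,i=1
  [29] ###.# => #  t=0,i=2
  [28] ###.. => .  t=0,i=7
  [27] ##.## => #  t=0,i=3
  [26] ##.#. => .  t=1,i=4
  [25] ##..# => #  t=2,i=7
  [24] ##... => #  t=0,i=8
  [23] #.### => .  t=0,i=4
  [22] #.##. => .  t=2,i=5
  [21] #.#.# => .  t=2,i=1
  [20] #.#.. => #  t=1,i=5
  [19] #..## => .  t=1,i=7
  [18] #..#. => #  t=3,i=9
  [17] #...# => #  t=0,i=9
  [16] #.... => #  t=1,i=14
  [15] .#### => #  t=0,i=5
  [14] .###. => #  t=1,i=9
  [13] .##.# => #  t=1,i=3
  [12] .##.. => .  t=2,i=6
  [11] .#.## => .  t=2,i=4
  [10] .#.#. => .  t=2,i=0
  [9] .#..# => #  t=1,i=6
  [8] .#... => .  t=1,i=13
  [7] ..### => .  t=0,i=11
  [6] ..##. => .  t=1,i=2
  [5] ..#.# => .  t=6,i=11
  [4] ..#.. => #  t=3,i=7
  [3] ...## => #  t=0,i=10
  [2] ...#. => #  t=3,i=6
  [1] ....# => .  t=1,i=0
  [0] ..... => #  t=3,i=0
  bits 00101011000101111110001000011101 = 722985501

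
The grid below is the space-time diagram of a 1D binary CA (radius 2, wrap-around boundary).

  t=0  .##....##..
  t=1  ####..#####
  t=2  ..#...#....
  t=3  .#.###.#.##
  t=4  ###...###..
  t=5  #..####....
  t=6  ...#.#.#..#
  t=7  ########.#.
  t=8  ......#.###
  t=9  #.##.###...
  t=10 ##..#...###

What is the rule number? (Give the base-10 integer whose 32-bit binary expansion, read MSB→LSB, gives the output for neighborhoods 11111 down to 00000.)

  #####|.  b31=0 t=1,i=0
  ####.|#  b30=1 t=1,i=2
  ###.#|.  b29=0 t=3,i=5
  ###..|.  b28=0 t=1,i=3
  ##.##|#  b27=1 t=9,i=4
  ##.#.|#  b26=1 t=3,i=0
  ##..#|.  b25=0 t=1,i=4
  ##...|#  b24=1 t=0,i=3
  #.###|.  b23=0 t=3,i=3
  #.##.|.  b22=0 t=3,i=9
  #.#.#|#  b21=1 t=3,i=1
  #.#..|#  b20=1 t=6,i=7
  #..##|.  b19=0 t=1,i=5
  #..#.|#  b18=1 t=6,i=9
  #...#|#  b17=1 t=0,i=10
  #....|.  b16=0 t=0,i=4
  .####|.  b15=0 t=1,i=7
  .###.|.  b14=0 t=3,i=4
  .##.#|.  b13=0 t=3,i=10
  .##..|#  b12=1 t=0,i=2
  .#.##|#  b11=1 t=3,i=2
  .#.#.|#  b10=1 t=6,i=4
  .#..#|.  b9=0 t=5,i=1
  .#...|#  b8=1 t=2,i=3
  ..###|#  b7=1 t=1,i=6
  ..##.|#  b6=1 t=0,i=1
  ..#.#|#  b5=1 t=6,i=3
  ..#..|.  b4=0 t=2,i=2
  ...##|#  b3=1 t=0,i=0
  ...#.|#  b2=1 t=2,i=1
  ....#|.  b1=0 t=0,i=5
  .....|#  b0=1 t=2,i=9
  bits 01001101001101100001110111101101 = 1295392237

1295392237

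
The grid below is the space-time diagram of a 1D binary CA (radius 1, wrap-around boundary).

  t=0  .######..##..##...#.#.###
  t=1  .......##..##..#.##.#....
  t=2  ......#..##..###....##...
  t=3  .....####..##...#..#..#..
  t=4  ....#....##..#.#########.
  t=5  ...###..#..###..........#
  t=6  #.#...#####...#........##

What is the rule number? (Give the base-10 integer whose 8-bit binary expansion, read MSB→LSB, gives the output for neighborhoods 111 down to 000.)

  ###|.  b7=0 t=0,i=2
  ##.|.  b6=0 t=0,i=6
  #.#|.  b5=0 t=0,i=0
  #..|#  b4=1 t=0,i=7
  .##|.  b3=0 t=0,i=1
  .#.|#  b2=1 t=0,i=18
  ..#|#  b1=1 t=0,i=8
  ...|.  b0=0 t=0,i=16
  bits 00010110 = 22

22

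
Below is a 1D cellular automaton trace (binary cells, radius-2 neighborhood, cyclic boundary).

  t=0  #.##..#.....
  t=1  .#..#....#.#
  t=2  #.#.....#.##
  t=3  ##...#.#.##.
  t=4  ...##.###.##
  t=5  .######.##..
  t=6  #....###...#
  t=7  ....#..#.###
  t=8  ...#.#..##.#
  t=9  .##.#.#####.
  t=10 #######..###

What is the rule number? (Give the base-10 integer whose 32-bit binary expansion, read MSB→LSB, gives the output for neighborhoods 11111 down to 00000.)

2125082189

  #####|.  b31=0 t=5,i=3
  ####.|#  b30=1 t=5,i=5
  ###.#|#  b29=1 t=2,i=0
  ###..|#  b28=1 t=6,i=7
  ##.##|#  b27=1 t=3,i=11
  ##.#.|#  b26=1 t=2,i=1
  ##..#|#  b25=1 t=0,i=4
  ##...|.  b24=0 t=3,i=2
  #.###|#  b23=1 t=2,i=10
  #.##.|.  b22=0 t=0,i=2
  #.#.#|#  b21=1 t=1,i=11
  #.#..|.  b20=0 t=1,i=1
  #..##|#  b19=1 t=8,i=7
  #..#.|.  b18=0 t=0,i=5
  #...#|#  b17=1 t=3,i=3
  #....|.  b16=0 t=0,i=8
  .####|.  b15=0 t=5,i=2
  .###.|.  b14=0 t=2,i=11
  .##.#|#  b13=1 t=3,i=10
  .##..|.  b12=0 t=0,i=3
  .#.##|#  b11=1 t=0,i=1
  .#.#.|#  b10=1 t=1,i=0
  .#..#|#  b9=1 t=1,i=2
  .#...|.  b8=0 t=0,i=7
  ..###|.  b7=0 t=5,i=1
  ..##.|#  b6=1 t=4,i=3
  ..#.#|.  b5=0 t=0,i=0
  ..#..|.  b4=0 t=0,i=6
  ...##|#  b3=1 t=4,i=2
  ...#.|#  b2=1 t=0,i=11
  ....#|.  b1=0 t=0,i=10
  .....|#  b0=1 t=0,i=9
  bits 01111110101010100010111001001101 = 2125082189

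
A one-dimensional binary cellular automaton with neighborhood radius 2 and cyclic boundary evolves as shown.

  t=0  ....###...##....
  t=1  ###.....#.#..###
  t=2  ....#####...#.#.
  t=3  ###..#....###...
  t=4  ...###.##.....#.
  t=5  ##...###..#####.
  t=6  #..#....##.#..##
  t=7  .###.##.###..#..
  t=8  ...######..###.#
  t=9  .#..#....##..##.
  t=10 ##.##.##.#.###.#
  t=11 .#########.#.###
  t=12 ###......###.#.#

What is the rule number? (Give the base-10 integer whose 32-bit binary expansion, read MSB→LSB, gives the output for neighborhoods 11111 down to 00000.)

787456119

  #####|.  b31=0 t=1,i=0
  ####.|.  b30=0 t=1,i=1
  ###.#|#  b29=1 t=4,i=5
  ###..|.  b28=0 t=0,i=6
  ##.##|#  b27=1 t=4,i=6
  ##.#.|#  b26=1 t=6,i=10
  ##..#|#  b25=1 t=3,i=3
  ##...|.  b24=0 t=0,i=7
  #.###|#  b23=1 t=7,i=8
  #.##.|#  b22=1 t=4,i=7
  #.#.#|#  b21=1 t=10,i=9
  #.#..|.  b20=0 t=1,i=10
  #..##|#  b19=1 t=1,i=12
  #..#.|#  b18=1 t=3,i=4
  #...#|#  b17=1 t=0,i=8
  #....|#  b16=1 t=0,i=13
  .####|#  b15=1 t=1,i=14
  .###.|.  b14=0 t=0,i=5
  .##.#|#  b13=1 t=6,i=9
  .##..|.  b12=0 t=0,i=11
  .#.##|.  b11=0 t=10,i=10
  .#.#.|.  b10=0 t=1,i=9
  .#..#|.  b9=0 t=1,i=11
  .#...|.  b8=0 t=2,i=15
  ..###|.  b7=0 t=0,i=4
  ..##.|#  b6=1 t=0,i=10
  ..#.#|#  b5=1 t=1,i=8
  ..#..|#  b4=1 t=3,i=5
  ...##|.  b3=0 t=0,i=3
  ...#.|#  b2=1 t=1,i=7
  ....#|#  b1=1 t=0,i=2
  .....|#  b0=1 t=0,i=0
  bits 00101110111011111010000001110111 = 787456119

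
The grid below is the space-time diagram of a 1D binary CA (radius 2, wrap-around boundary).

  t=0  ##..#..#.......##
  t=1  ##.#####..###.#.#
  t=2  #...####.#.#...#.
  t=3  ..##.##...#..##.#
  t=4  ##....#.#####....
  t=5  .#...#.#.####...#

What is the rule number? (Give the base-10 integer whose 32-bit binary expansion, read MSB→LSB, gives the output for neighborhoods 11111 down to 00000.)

  nb #####: next=#  (t=1,i=5, bit31=1)
  nb ####.: next=#  (t=0,i=0, bit30=1)
  nb ###.#: next=.  (t=1,i=1, bit29=0)
  nb ###..: next=#  (t=0,i=1, bit28=1)
  nb ##.##: next=.  (t=1,i=2, bit27=0)
  nb ##.#.: next=.  (t=1,i=13, bit26=0)
  nb ##..#: next=.  (t=0,i=2, bit25=0)
  nb ##...: next=.  (t=3,i=7, bit24=0)
  nb #.###: next=.  (t=1,i=3, bit23=0)
  nb #.##.: next=.  (t=3,i=5, bit22=0)
  nb #.#.#: next=.  (t=1,i=14, bit21=0)
  nb #.#..: next=.  (t=2,i=0, bit20=0)
  nb #..##: next=#  (t=1,i=9, bit19=1)
  nb #..#.: next=#  (t=0,i=3, bit18=1)
  nb #...#: next=#  (t=2,i=2, bit17=1)
  nb #....: next=.  (t=0,i=9, bit16=0)
  nb .####: next=#  (t=0,i=16, bit15=1)
  nb .###.: next=#  (t=1,i=0, bit14=1)
  nb .##.#: next=.  (t=3,i=3, bit13=0)
  nb .##..: next=#  (t=3,i=6, bit12=1)
  nb .#.##: next=#  (t=1,i=15, bit11=1)
  nb .#.#.: next=#  (t=2,i=10, bit10=1)
  nb .#..#: next=#  (t=0,i=5, bit9=1)
  nb .#...: next=.  (t=0,i=8, bit8=0)
  nb ..###: next=.  (t=0,i=15, bit7=0)
  nb ..##.: next=.  (t=3,i=2, bit6=0)
  nb ..#.#: next=.  (t=2,i=15, bit5=0)
  nb ..#..: next=#  (t=0,i=4, bit4=1)
  nb ...##: next=#  (t=0,i=14, bit3=1)
  nb ...#.: next=#  (t=2,i=14, bit2=1)
  nb ....#: next=.  (t=0,i=13, bit1=0)
  nb .....: next=#  (t=0,i=10, bit0=1)
  bits 11010000000011101101111000011101 = 3490635293

3490635293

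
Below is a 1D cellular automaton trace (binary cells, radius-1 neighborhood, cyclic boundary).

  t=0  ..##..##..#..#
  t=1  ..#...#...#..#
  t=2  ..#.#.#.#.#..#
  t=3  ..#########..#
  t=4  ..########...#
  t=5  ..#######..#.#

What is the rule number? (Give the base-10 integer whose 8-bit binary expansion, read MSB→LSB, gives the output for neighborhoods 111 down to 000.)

173

  ###|#  b7=1 t=3,i=3
  ##.|.  b6=0 t=0,i=3
  #.#|#  b5=1 t=2,i=3
  #..|.  b4=0 t=0,i=0
  .##|#  b3=1 t=0,i=2
  .#.|#  b2=1 t=0,i=10
  ..#|.  b1=0 t=0,i=1
  ...|#  b0=1 t=1,i=4
  bits 10101101 = 173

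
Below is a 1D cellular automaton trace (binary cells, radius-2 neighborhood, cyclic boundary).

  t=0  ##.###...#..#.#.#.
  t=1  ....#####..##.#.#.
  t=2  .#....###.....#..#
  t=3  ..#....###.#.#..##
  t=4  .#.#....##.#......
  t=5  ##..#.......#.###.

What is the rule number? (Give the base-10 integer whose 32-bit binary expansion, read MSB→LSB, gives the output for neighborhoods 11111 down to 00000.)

  nb #####: next=#  (t=1,i=6, bit31=1)
  nb ####.: next=#  (t=1,i=7, bit30=1)
  nb ###.#: next=#  (t=3,i=9, bit29=1)
  nb ###..: next=#  (t=0,i=5, bit28=1)
  nb ##.##: next=.  (t=0,i=2, bit27=0)
  nb ##.#.: next=.  (t=1,i=13, bit26=0)
  nb ##..#: next=.  (t=1,i=9, bit25=0)
  nb ##...: next=#  (t=0,i=6, bit24=1)
  nb #.###: next=.  (t=0,i=3, bit23=0)
  nb #.##.: next=.  (t=0,i=0, bit22=0)
  nb #.#.#: next=#  (t=0,i=14, bit21=1)
  nb #.#..: next=.  (t=1,i=16, bit20=0)
  nb #..##: next=.  (t=1,i=10, bit19=0)
  nb #..#.: next=#  (t=0,i=11, bit18=1)
  nb #...#: next=#  (t=0,i=7, bit17=1)
  nb #....: next=.  (t=1,i=0, bit16=0)
  nb .####: next=.  (t=1,i=5, bit15=0)
  nb .###.: next=#  (t=0,i=4, bit14=1)
  nb .##.#: next=.  (t=0,i=1, bit13=0)
  nb .##..: next=.  (t=3,i=17, bit12=0)
  nb .#.##: next=.  (t=0,i=17, bit11=0)
  nb .#.#.: next=.  (t=0,i=13, bit10=0)
  nb .#..#: next=.  (t=0,i=10, bit9=0)
  nb .#...: next=#  (t=1,i=17, bit8=1)
  nb ..###: next=.  (t=1,i=4, bit7=0)
  nb ..##.: next=.  (t=1,i=11, bit6=0)
  nb ..#.#: next=#  (t=0,i=12, bit5=1)
  nb ..#..: next=.  (t=0,i=9, bit4=0)
  nb ...##: next=.  (t=1,i=3, bit3=0)
  nb ...#.: next=#  (t=0,i=8, bit2=1)
  nb ....#: next=.  (t=1,i=2, bit1=0)
  nb .....: next=#  (t=1,i=1, bit0=1)
  bits 11110001001001100100000100100101 = 4045816101

4045816101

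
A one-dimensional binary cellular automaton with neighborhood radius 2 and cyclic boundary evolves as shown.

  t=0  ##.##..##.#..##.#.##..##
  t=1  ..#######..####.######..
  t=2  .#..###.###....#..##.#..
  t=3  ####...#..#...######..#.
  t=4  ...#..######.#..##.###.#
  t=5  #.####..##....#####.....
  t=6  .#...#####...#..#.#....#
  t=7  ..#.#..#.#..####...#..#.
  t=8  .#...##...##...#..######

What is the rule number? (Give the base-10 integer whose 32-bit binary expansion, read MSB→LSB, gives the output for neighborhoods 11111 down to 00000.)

2590784348

  #####|#  b31=1 t=1,i=4
  ####.|.  b30=0 t=0,i=0
  ###.#|.  b29=0 t=0,i=1
  ###..|#  b28=1 t=1,i=8
  ##.##|#  b27=1 t=0,i=2
  ##.#.|.  b26=0 t=0,i=9
  ##..#|#  b25=1 t=0,i=5
  ##...|.  b24=0 t=1,i=22
  #.###|.  b23=0 t=1,i=16
  #.##.|#  b22=1 t=0,i=3
  #.#.#|#  b21=1 t=0,i=16
  #.#..|.  b20=0 t=0,i=10
  #..##|#  b19=1 t=0,i=6
  #..#.|#  b18=1 t=3,i=9
  #...#|.  b17=0 t=2,i=23
  #....|.  b16=0 t=1,i=23
  .####|.  b15=0 t=0,i=23
  .###.|.  b14=0 t=2,i=5
  .##.#|#  b13=1 t=0,i=8
  .##..|#  b12=1 t=0,i=4
  .#.##|#  b11=1 t=0,i=17
  .#.#.|.  b10=0 t=6,i=0
  .#..#|#  b9=1 t=0,i=11
  .#...|#  b8=1 t=2,i=22
  ..###|.  b7=0 t=0,i=22
  ..##.|#  b6=1 t=0,i=7
  ..#.#|.  b5=0 t=3,i=22
  ..#..|#  b4=1 t=2,i=1
  ...##|#  b3=1 t=1,i=1
  ...#.|#  b2=1 t=2,i=0
  ....#|.  b1=0 t=1,i=0
  .....|.  b0=0 t=5,i=21
  bits 10011010011011000011101101011100 = 2590784348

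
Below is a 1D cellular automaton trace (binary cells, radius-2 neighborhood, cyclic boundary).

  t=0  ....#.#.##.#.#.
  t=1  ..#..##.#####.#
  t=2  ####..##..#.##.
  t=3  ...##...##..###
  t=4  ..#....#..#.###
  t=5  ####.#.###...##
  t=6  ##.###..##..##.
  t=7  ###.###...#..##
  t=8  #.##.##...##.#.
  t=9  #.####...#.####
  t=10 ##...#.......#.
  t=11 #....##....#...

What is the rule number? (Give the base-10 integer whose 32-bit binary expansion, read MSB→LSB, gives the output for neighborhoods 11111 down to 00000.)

3194251162

  #####|#  b31=1 t=1,i=10
  ####.|.  b30=0 t=1,i=11
  ###.#|#  b29=1 t=1,i=12
  ###..|#  b28=1 t=2,i=3
  ##.##|#  b27=1 t=1,i=7
  ##.#.|#  b26=1 t=0,i=10
  ##..#|#  b25=1 t=2,i=4
  ##...|.  b24=0 t=3,i=0
  #.###|.  b23=0 t=1,i=8
  #.##.|#  b22=1 t=0,i=8
  #.#.#|#  b21=1 t=0,i=6
  #.#..|.  b20=0 t=0,i=13
  #..##|.  b19=0 t=1,i=4
  #..#.|#  b18=1 t=1,i=1
  #...#|.  b17=0 t=3,i=1
  #....|.  b16=0 t=0,i=0
  .####|.  b15=0 t=1,i=9
  .###.|#  b14=1 t=3,i=13
  .##.#|#  b13=1 t=0,i=9
  .##..|.  b12=0 t=2,i=7
  .#.##|.  b11=0 t=0,i=7
  .#.#.|#  b10=1 t=0,i=5
  .#..#|#  b9=1 t=1,i=0
  .#...|#  b8=1 t=0,i=14
  ..###|#  b7=1 t=3,i=12
  ..##.|.  b6=0 t=1,i=5
  ..#.#|.  b5=0 t=0,i=4
  ..#..|#  b4=1 t=1,i=2
  ...##|#  b3=1 t=3,i=2
  ...#.|.  b2=0 t=0,i=3
  ....#|#  b1=1 t=0,i=2
  .....|.  b0=0 t=0,i=1
  bits 10111110011001000110011110011010 = 3194251162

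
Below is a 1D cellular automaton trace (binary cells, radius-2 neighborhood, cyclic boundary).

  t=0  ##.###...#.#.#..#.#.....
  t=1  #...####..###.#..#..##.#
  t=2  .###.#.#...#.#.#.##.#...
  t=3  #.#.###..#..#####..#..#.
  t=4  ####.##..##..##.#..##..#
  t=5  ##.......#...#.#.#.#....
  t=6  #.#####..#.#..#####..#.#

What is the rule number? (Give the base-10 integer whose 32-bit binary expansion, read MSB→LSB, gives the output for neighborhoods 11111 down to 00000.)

  nb #####: next=#  (t=3,i=14, bit31=1)
  nb ####.: next=.  (t=1,i=6, bit30=0)
  nb ###.#: next=.  (t=1,i=12, bit29=0)
  nb ###..: next=#  (t=0,i=5, bit28=1)
  nb ##.##: next=.  (t=0,i=2, bit27=0)
  nb ##.#.: next=#  (t=1,i=13, bit26=1)
  nb ##..#: next=.  (t=1,i=8, bit25=0)
  nb ##...: next=#  (t=0,i=6, bit24=1)
  nb #.###: next=.  (t=0,i=3, bit23=0)
  nb #.##.: next=.  (t=1,i=23, bit22=0)
  nb #.#.#: next=#  (t=0,i=11, bit21=1)
  nb #.#..: next=.  (t=0,i=13, bit20=0)
  nb #..##: next=.  (t=1,i=9, bit19=0)
  nb #..#.: next=.  (t=0,i=15, bit18=0)
  nb #...#: next=#  (t=0,i=7, bit17=1)
  nb #....: next=#  (t=0,i=20, bit16=1)
  nb .####: next=#  (t=1,i=5, bit15=1)
  nb .###.: next=#  (t=0,i=4, bit14=1)
  nb .##.#: next=.  (t=0,i=1, bit13=0)
  nb .##..: next=.  (t=1,i=0, bit12=0)
  nb .#.##: next=#  (t=2,i=16, bit11=1)
  nb .#.#.: next=#  (t=0,i=10, bit10=1)
  nb .#..#: next=#  (t=0,i=14, bit9=1)
  nb .#...: next=.  (t=0,i=19, bit8=0)
  nb ..###: next=.  (t=1,i=4, bit7=0)
  nb ..##.: next=#  (t=0,i=0, bit6=1)
  nb ..#.#: next=.  (t=0,i=9, bit5=0)
  nb ..#..: next=#  (t=1,i=17, bit4=1)
  nb ...##: next=#  (t=0,i=23, bit3=1)
  nb ...#.: next=.  (t=0,i=8, bit2=0)
  nb ....#: next=.  (t=0,i=22, bit1=0)
  nb .....: next=#  (t=0,i=21, bit0=1)
  bits 10010101001000111100111001011001 = 2502151769

2502151769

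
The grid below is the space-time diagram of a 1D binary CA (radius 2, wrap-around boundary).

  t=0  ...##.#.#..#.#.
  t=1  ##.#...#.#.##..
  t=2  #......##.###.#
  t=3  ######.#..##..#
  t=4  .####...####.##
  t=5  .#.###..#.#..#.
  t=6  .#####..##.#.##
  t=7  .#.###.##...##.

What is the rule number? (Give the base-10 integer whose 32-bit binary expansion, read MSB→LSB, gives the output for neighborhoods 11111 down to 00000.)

  #####|#  b31=1 t=3,i=1
  ####.|#  b30=1 t=3,i=4
  ###.#|.  b29=0 t=2,i=12
  ###..|#  b28=1 t=4,i=4
  ##.##|.  b27=0 t=2,i=9
  ##.#.|.  b26=0 t=0,i=5
  ##..#|.  b25=0 t=1,i=13
  ##...|#  b24=1 t=2,i=1
  #.###|#  b23=1 t=2,i=10
  #.##.|#  b22=1 t=1,i=11
  #.#.#|.  b21=0 t=0,i=6
  #.#..|.  b20=0 t=0,i=8
  #..##|#  b19=1 t=1,i=14
  #..#.|.  b18=0 t=0,i=10
  #...#|.  b17=0 t=1,i=5
  #....|#  b16=1 t=0,i=0
  .####|.  b15=0 t=3,i=0
  .###.|#  b14=1 t=2,i=11
  .##.#|.  b13=0 t=0,i=4
  .##..|#  b12=1 t=1,i=12
  .#.##|#  b11=1 t=1,i=10
  .#.#.|#  b10=1 t=0,i=7
  .#..#|#  b9=1 t=0,i=9
  .#...|.  b8=0 t=0,i=14
  ..###|#  b7=1 t=3,i=14
  ..##.|#  b6=1 t=0,i=3
  ..#.#|#  b5=1 t=0,i=11
  ..#..|#  b4=1 t=5,i=13
  ...##|.  b3=0 t=0,i=2
  ...#.|.  b2=0 t=1,i=6
  ....#|#  b1=1 t=0,i=1
  .....|#  b0=1 t=2,i=3
  bits 11010001110010010101111011110011 = 3519635187

3519635187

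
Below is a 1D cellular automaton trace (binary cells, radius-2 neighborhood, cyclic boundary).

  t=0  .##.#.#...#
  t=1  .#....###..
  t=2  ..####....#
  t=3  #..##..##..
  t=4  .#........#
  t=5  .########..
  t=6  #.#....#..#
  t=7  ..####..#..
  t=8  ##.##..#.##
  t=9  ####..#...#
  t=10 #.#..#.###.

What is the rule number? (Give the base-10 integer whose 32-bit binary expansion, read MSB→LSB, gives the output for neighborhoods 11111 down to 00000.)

  #####|.  b31=0 t=5,i=3
  ####.|#  b30=1 t=2,i=4
  ###.#|#  b29=1 t=8,i=1
  ###..|.  b28=0 t=1,i=8
  ##.##|#  b27=1 t=8,i=2
  ##.#.|.  b26=0 t=0,i=3
  ##..#|.  b25=0 t=3,i=5
  ##...|.  b24=0 t=1,i=9
  #.###|.  b23=0 t=8,i=9
  #.##.|#  b22=1 t=0,i=1
  #.#.#|.  b21=0 t=0,i=4
  #.#..|#  b20=1 t=0,i=6
  #..##|.  b19=0 t=2,i=1
  #..#.|#  b18=1 t=3,i=10
  #...#|#  b17=1 t=0,i=8
  #....|#  b16=1 t=1,i=3
  .####|#  b15=1 t=2,i=3
  .###.|.  b14=0 t=1,i=7
  .##.#|.  b13=0 t=0,i=2
  .##..|.  b12=0 t=3,i=4
  .#.##|.  b11=0 t=0,i=0
  .#.#.|.  b10=0 t=0,i=5
  .#..#|#  b9=1 t=2,i=0
  .#...|#  b8=1 t=0,i=7
  ..###|.  b7=0 t=1,i=6
  ..##.|.  b6=0 t=3,i=3
  ..#.#|.  b5=0 t=0,i=10
  ..#..|.  b4=0 t=1,i=1
  ...##|#  b3=1 t=1,i=5
  ...#.|.  b2=0 t=0,i=9
  ....#|#  b1=1 t=1,i=4
  .....|#  b0=1 t=4,i=4
  bits 01101000010101111000001100001011 = 1750565643

1750565643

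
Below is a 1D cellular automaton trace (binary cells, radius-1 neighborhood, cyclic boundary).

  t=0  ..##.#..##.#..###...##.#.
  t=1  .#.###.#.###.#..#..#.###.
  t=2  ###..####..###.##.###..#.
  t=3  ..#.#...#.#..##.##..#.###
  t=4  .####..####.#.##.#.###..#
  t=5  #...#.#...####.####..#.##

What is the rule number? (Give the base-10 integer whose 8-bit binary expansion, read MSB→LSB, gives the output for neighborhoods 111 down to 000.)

102

  ### -> .   bit 7 = 0  t=0,i=15
  ##. -> #   bit 6 = 1  t=0,i=3
  #.# -> #   bit 5 = 1  t=0,i=4
  #.. -> .   bit 4 = 0  t=0,i=6
  .## -> .   bit 3 = 0  t=0,i=2
  .#. -> #   bit 2 = 1  t=0,i=5
  ..# -> #   bit 1 = 1  t=0,i=1
  ... -> .   bit 0 = 0  t=0,i=0
  bits 01100110 = 102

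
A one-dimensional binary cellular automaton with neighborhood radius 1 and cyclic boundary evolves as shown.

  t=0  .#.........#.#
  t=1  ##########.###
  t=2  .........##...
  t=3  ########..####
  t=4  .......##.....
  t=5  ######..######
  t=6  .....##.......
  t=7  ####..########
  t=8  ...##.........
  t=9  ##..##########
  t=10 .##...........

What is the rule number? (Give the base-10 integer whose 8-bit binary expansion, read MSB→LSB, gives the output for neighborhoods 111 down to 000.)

  ###|.  b7=0 t=1,i=0
  ##.|#  b6=1 t=1,i=9
  #.#|#  b5=1 t=0,i=0
  #..|#  b4=1 t=0,i=2
  .##|.  b3=0 t=1,i=11
  .#.|#  b2=1 t=0,i=1
  ..#|.  b1=0 t=0,i=10
  ...|#  b0=1 t=0,i=3
  bits 01110101 = 117

117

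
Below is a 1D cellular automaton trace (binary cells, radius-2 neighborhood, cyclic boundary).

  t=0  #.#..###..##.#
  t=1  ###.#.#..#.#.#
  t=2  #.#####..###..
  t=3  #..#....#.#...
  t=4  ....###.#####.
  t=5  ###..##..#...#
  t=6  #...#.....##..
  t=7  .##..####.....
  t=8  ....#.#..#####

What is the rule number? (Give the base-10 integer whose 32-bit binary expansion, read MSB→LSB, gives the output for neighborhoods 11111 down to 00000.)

628876579

  [31] ##### => .  t=2,i=4
  [30] ####. => .  t=1,i=1
  [29] ###.# => #  t=1,i=2
  [28] ###.. => .  t=0,i=7
  [27] ##.## => .  t=0,i=12
  [26] ##.#. => #  t=0,i=1
  [25] ##..# => .  t=0,i=8
  [24] ##... => #  t=4,i=13
  [23] #.### => .  t=1,i=13
  [22] #.##. => #  t=0,i=13
  [21] #.#.# => #  t=1,i=4
  [20] #.#.. => #  t=0,i=2
  [19] #..## => #  t=0,i=4
  [18] #..#. => .  t=1,i=8
  [17] #...# => #  t=3,i=12
  [16] #.... => #  t=3,i=5
  [15] .#### => #  t=1,i=0
  [14] .###. => #  t=0,i=6
  [13] .##.# => #  t=0,i=0
  [12] .##.. => .  t=5,i=6
  [11] .#.## => .  t=1,i=12
  [10] .#.#. => #  t=1,i=5
  [9] .#..# => .  t=0,i=3
  [8] .#... => #  t=3,i=4
  [7] ..### => .  t=0,i=5
  [6] ..##. => .  t=0,i=10
  [5] ..#.# => #  t=1,i=9
  [4] ..#.. => .  t=3,i=0
  [3] ...## => .  t=4,i=3
  [2] ...#. => .  t=3,i=7
  [1] ....# => #  t=3,i=6
  [0] ..... => #  t=4,i=1
  bits 00100101011110111110010100100011 = 628876579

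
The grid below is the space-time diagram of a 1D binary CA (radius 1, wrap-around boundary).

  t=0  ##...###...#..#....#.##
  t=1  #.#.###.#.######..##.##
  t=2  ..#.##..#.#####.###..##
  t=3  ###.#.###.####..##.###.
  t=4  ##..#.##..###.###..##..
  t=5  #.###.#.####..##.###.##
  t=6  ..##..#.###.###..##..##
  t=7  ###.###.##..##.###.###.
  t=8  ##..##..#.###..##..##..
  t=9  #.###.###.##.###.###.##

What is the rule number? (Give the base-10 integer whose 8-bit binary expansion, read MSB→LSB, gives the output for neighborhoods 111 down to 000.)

158

  nb ###: next=#  (t=0,i=0, bit7=1)
  nb ##.: next=.  (t=0,i=1, bit6=0)
  nb #.#: next=.  (t=0,i=20, bit5=0)
  nb #..: next=#  (t=0,i=2, bit4=1)
  nb .##: next=#  (t=0,i=5, bit3=1)
  nb .#.: next=#  (t=0,i=11, bit2=1)
  nb ..#: next=#  (t=0,i=4, bit1=1)
  nb ...: next=.  (t=0,i=3, bit0=0)
  bits 10011110 = 158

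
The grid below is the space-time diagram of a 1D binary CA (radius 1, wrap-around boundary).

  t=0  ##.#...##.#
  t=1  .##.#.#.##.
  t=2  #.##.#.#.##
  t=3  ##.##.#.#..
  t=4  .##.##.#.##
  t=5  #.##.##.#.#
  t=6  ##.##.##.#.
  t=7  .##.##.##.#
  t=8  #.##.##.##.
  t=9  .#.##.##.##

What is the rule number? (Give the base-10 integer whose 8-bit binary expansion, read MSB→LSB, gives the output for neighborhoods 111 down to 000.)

  nb ###: next=.  (t=0,i=0, bit7=0)
  nb ##.: next=#  (t=0,i=1, bit6=1)
  nb #.#: next=#  (t=0,i=2, bit5=1)
  nb #..: next=#  (t=0,i=4, bit4=1)
  nb .##: next=.  (t=0,i=7, bit3=0)
  nb .#.: next=.  (t=0,i=3, bit2=0)
  nb ..#: next=#  (t=0,i=6, bit1=1)
  nb ...: next=.  (t=0,i=5, bit0=0)
  bits 01110010 = 114

114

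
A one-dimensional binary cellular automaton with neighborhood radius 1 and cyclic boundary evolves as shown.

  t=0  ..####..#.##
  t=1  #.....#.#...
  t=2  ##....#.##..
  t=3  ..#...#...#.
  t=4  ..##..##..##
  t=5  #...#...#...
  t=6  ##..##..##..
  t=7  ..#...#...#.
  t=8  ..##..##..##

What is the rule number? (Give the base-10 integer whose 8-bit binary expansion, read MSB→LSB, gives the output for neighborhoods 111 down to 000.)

  ###|.  b7=0 t=0,i=3
  ##.|.  b6=0 t=0,i=5
  #.#|.  b5=0 t=0,i=9
  #..|#  b4=1 t=0,i=0
  .##|.  b3=0 t=0,i=2
  .#.|#  b2=1 t=0,i=8
  ..#|.  b1=0 t=0,i=1
  ...|.  b0=0 t=1,i=2
  bits 00010100 = 20

20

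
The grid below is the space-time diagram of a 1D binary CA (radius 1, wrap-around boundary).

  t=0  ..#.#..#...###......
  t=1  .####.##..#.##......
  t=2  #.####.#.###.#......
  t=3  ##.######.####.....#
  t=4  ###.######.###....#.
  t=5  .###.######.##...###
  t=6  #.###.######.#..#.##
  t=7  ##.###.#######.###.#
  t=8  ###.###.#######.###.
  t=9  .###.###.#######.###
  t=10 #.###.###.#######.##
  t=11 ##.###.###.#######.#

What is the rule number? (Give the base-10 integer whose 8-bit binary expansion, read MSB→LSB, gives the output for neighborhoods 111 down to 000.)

230

  ### -> #   bit 7 = 1  t=0,i=12
  ##. -> #   bit 6 = 1  t=0,i=13
  #.# -> #   bit 5 = 1  t=0,i=3
  #.. -> .   bit 4 = 0  t=0,i=5
  .## -> .   bit 3 = 0  t=0,i=11
  .#. -> #   bit 2 = 1  t=0,i=2
  ..# -> #   bit 1 = 1  t=0,i=1
  ... -> .   bit 0 = 0  t=0,i=0
  bits 11100110 = 230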